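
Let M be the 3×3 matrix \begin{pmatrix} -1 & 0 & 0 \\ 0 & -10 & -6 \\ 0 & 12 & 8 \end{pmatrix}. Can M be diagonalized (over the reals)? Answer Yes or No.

Yes

Characteristic polynomial: p(s) = s^3 + 3s^2 - 6s - 8 = (s - 2)(s + 1)(s + 4).
All 3 eigenvalues are distinct, so M is diagonalizable.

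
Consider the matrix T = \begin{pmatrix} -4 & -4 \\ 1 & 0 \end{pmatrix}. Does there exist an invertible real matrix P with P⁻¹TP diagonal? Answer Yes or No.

Characteristic polynomial: p(r) = r^2 + 4r + 4 = (r + 2)^2.
r = -2 has algebraic multiplicity 2; rank(T + 2I) = 1, so geometric multiplicity = 1.
Geometric multiplicity < algebraic multiplicity, so T is not diagonalizable.

No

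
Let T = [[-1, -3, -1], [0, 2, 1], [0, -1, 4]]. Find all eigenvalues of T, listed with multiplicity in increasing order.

Characteristic polynomial: p(λ) = λ^3 - 5λ^2 + 3λ + 9 = (λ - 3)^2(λ + 1).
Roots (with multiplicity): -1, 3, 3.

-1, 3, 3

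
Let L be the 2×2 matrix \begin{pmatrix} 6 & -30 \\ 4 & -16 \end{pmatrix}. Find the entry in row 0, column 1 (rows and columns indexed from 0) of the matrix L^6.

Characteristic polynomial: s^2 + 10s + 24 = (s + 4)(s + 6), so the eigenvalues are -6, -4.
s=-6: eigenvector (-5, -2).
s=-4: eigenvector (3, 1).
P = [[-5, 3], [-2, 1]], D = diag(-6, -4), P⁻¹ = [[1, -3], [2, -5]].
L⁶ = P·diag(46656, 4096)·P⁻¹ = [[-208704, 638400], [-85120, 259456]].
The requested entry is 638400.

638400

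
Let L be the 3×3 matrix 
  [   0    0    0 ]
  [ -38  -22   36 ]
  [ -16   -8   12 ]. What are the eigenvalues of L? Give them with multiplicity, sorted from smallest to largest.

-6, -4, 0

Characteristic polynomial: p(μ) = μ^3 + 10μ^2 + 24μ = μ(μ + 4)(μ + 6).
Roots (with multiplicity): -6, -4, 0.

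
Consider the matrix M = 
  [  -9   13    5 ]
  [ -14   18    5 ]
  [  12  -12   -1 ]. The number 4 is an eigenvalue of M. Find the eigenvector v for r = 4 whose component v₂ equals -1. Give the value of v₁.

-1

M − 4I = [[-13, 13, 5], [-14, 14, 5], [12, -12, -5]].
Solving (M − 4I)v = 0 gives the eigenspace spanned by (-1, -1, 0).
With v₂ = -1, v = (-1, -1, 0), so v₁ = -1.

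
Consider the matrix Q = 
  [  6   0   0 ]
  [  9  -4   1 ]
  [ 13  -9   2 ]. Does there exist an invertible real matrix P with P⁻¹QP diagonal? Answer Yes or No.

No

Characteristic polynomial: p(r) = r^3 - 4r^2 - 11r - 6 = (r - 6)(r + 1)^2.
r = -1 has algebraic multiplicity 2; rank(Q + 1I) = 2, so geometric multiplicity = 1.
Geometric multiplicity < algebraic multiplicity, so Q is not diagonalizable.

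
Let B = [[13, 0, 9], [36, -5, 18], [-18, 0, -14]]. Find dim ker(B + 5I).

B + 5I = [[18, 0, 9], [36, 0, 18], [-18, 0, -9]].
This matrix has rank 1, so its null space has dimension 3 − 1 = 2.

2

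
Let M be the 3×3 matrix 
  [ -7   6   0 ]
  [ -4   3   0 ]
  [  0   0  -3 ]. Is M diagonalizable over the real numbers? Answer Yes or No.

Yes

Characteristic polynomial: p(t) = t^3 + 7t^2 + 15t + 9 = (t + 1)(t + 3)^2.
t = -3 has algebraic multiplicity 2; rank(M + 3I) = 1, so geometric multiplicity = 2.
Every eigenvalue has geometric = algebraic multiplicity, so M is diagonalizable.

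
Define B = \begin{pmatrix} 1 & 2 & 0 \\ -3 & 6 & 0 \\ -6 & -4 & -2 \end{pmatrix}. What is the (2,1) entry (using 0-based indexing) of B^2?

Characteristic polynomial: t^3 - 5t^2 - 2t + 24 = (t - 4)(t - 3)(t + 2), so the eigenvalues are -2, 3, 4.
t=3: eigenvector (-1, -1, 2).
t=4: eigenvector (-2, -3, 4).
t=-2: eigenvector (0, 0, 1).
P = [[-1, -2, 0], [-1, -3, 0], [2, 4, 1]], D = diag(3, 4, -2), P⁻¹ = [[-3, 2, 0], [1, -1, 0], [2, 0, 1]].
B² = P·diag(9, 16, 4)·P⁻¹ = [[-5, 14, 0], [-21, 30, 0], [18, -28, 4]].
The requested entry is -28.

-28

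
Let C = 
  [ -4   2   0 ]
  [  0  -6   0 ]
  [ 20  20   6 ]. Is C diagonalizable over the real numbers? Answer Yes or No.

Characteristic polynomial: p(λ) = λ^3 + 4λ^2 - 36λ - 144 = (λ - 6)(λ + 4)(λ + 6).
All 3 eigenvalues are distinct, so C is diagonalizable.

Yes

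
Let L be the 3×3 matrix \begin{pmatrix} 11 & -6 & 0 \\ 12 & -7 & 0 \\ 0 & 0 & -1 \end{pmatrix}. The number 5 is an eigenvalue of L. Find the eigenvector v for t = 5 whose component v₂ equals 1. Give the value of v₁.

1

L − 5I = [[6, -6, 0], [12, -12, 0], [0, 0, -6]].
Solving (L − 5I)v = 0 gives the eigenspace spanned by (1, 1, 0).
With v₂ = 1, v = (1, 1, 0), so v₁ = 1.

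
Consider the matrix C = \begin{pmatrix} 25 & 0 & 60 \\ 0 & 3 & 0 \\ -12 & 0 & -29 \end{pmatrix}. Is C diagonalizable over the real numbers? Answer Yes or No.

Yes

Characteristic polynomial: p(λ) = λ^3 + λ^2 - 17λ + 15 = (λ - 3)(λ - 1)(λ + 5).
All 3 eigenvalues are distinct, so C is diagonalizable.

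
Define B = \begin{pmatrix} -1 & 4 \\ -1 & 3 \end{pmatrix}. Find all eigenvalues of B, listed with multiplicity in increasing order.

Characteristic polynomial: p(r) = r^2 - 2r + 1 = (r - 1)^2.
Roots (with multiplicity): 1, 1.

1, 1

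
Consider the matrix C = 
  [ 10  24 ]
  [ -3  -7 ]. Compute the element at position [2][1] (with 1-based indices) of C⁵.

-93

Characteristic polynomial: λ^2 - 3λ + 2 = (λ - 2)(λ - 1), so the eigenvalues are 1, 2.
λ=1: eigenvector (-8, 3).
λ=2: eigenvector (-3, 1).
P = [[-8, -3], [3, 1]], D = diag(1, 2), P⁻¹ = [[1, 3], [-3, -8]].
C⁵ = P·diag(1, 32)·P⁻¹ = [[280, 744], [-93, -247]].
The requested entry is -93.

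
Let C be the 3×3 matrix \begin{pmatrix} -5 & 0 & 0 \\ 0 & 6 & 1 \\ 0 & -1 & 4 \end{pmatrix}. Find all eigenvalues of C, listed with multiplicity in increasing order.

Characteristic polynomial: p(t) = t^3 - 5t^2 - 25t + 125 = (t - 5)^2(t + 5).
Roots (with multiplicity): -5, 5, 5.

-5, 5, 5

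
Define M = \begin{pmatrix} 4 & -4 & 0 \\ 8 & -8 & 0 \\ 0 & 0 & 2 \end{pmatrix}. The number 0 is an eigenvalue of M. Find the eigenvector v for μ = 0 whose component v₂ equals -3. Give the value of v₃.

M = [[4, -4, 0], [8, -8, 0], [0, 0, 2]].
Solving (M)v = 0 gives the eigenspace spanned by (-3, -3, 0).
With v₂ = -3, v = (-3, -3, 0), so v₃ = 0.

0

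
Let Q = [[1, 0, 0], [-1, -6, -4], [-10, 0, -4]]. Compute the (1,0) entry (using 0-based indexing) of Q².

Characteristic polynomial: s^3 + 9s^2 + 14s - 24 = (s - 1)(s + 4)(s + 6), so the eigenvalues are -6, -4, 1.
s=1: eigenvector (1, 1, -2).
s=-6: eigenvector (0, 1, 0).
s=-4: eigenvector (0, -2, 1).
P = [[1, 0, 0], [1, 1, -2], [-2, 0, 1]], D = diag(1, -6, -4), P⁻¹ = [[1, 0, 0], [3, 1, 2], [2, 0, 1]].
Q² = P·diag(1, 36, 16)·P⁻¹ = [[1, 0, 0], [45, 36, 40], [30, 0, 16]].
The requested entry is 45.

45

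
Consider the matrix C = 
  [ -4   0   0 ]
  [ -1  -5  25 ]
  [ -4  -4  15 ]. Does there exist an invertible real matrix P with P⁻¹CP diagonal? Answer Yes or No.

Characteristic polynomial: p(μ) = μ^3 - 6μ^2 - 15μ + 100 = (μ - 5)^2(μ + 4).
μ = 5 has algebraic multiplicity 2; rank(C − 5I) = 2, so geometric multiplicity = 1.
Geometric multiplicity < algebraic multiplicity, so C is not diagonalizable.

No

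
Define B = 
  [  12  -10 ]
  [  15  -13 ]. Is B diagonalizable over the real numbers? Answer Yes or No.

Yes

Characteristic polynomial: p(μ) = μ^2 + μ - 6 = (μ - 2)(μ + 3).
All 2 eigenvalues are distinct, so B is diagonalizable.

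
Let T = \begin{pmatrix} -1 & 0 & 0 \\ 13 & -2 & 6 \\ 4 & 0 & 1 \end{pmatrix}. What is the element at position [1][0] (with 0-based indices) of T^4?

-75

Characteristic polynomial: r^3 + 2r^2 - r - 2 = (r - 1)(r + 1)(r + 2), so the eigenvalues are -2, -1, 1.
r=-1: eigenvector (1, 1, -2).
r=1: eigenvector (0, 2, 1).
r=-2: eigenvector (0, 1, 0).
P = [[1, 0, 0], [1, 2, 1], [-2, 1, 0]], D = diag(-1, 1, -2), P⁻¹ = [[1, 0, 0], [2, 0, 1], [-5, 1, -2]].
T⁴ = P·diag(1, 1, 16)·P⁻¹ = [[1, 0, 0], [-75, 16, -30], [0, 0, 1]].
The requested entry is -75.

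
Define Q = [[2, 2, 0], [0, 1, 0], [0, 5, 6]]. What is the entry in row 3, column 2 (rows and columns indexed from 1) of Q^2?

Characteristic polynomial: t^3 - 9t^2 + 20t - 12 = (t - 6)(t - 2)(t - 1), so the eigenvalues are 1, 2, 6.
t=2: eigenvector (1, 0, 0).
t=1: eigenvector (-2, 1, -1).
t=6: eigenvector (0, 0, 1).
P = [[1, -2, 0], [0, 1, 0], [0, -1, 1]], D = diag(2, 1, 6), P⁻¹ = [[1, 2, 0], [0, 1, 0], [0, 1, 1]].
Q² = P·diag(4, 1, 36)·P⁻¹ = [[4, 6, 0], [0, 1, 0], [0, 35, 36]].
The requested entry is 35.

35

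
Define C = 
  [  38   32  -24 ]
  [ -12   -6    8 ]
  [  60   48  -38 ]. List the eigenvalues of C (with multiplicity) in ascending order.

-6, -2, 2

Characteristic polynomial: p(r) = r^3 + 6r^2 - 4r - 24 = (r - 2)(r + 2)(r + 6).
Roots (with multiplicity): -6, -2, 2.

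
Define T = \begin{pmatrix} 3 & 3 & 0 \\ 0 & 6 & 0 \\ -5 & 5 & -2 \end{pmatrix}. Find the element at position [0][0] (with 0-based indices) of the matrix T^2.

9

Characteristic polynomial: r^3 - 7r^2 + 36 = (r - 6)(r - 3)(r + 2), so the eigenvalues are -2, 3, 6.
r=6: eigenvector (1, 1, 0).
r=3: eigenvector (1, 0, -1).
r=-2: eigenvector (0, 0, 1).
P = [[1, 1, 0], [1, 0, 0], [0, -1, 1]], D = diag(6, 3, -2), P⁻¹ = [[0, 1, 0], [1, -1, 0], [1, -1, 1]].
T² = P·diag(36, 9, 4)·P⁻¹ = [[9, 27, 0], [0, 36, 0], [-5, 5, 4]].
The requested entry is 9.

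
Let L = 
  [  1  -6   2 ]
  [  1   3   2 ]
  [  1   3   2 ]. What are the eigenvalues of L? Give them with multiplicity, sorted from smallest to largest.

Characteristic polynomial: p(r) = r^3 - 6r^2 + 9r = r(r - 3)^2.
Roots (with multiplicity): 0, 3, 3.

0, 3, 3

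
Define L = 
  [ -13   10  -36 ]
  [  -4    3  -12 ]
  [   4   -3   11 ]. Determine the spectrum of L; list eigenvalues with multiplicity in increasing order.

Characteristic polynomial: p(r) = r^3 - r^2 - r + 1 = (r - 1)^2(r + 1).
Roots (with multiplicity): -1, 1, 1.

-1, 1, 1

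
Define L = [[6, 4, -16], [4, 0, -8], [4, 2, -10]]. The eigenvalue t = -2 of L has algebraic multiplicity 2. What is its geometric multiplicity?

2

L + 2I = [[8, 4, -16], [4, 2, -8], [4, 2, -8]].
This matrix has rank 1, so its null space has dimension 3 − 1 = 2.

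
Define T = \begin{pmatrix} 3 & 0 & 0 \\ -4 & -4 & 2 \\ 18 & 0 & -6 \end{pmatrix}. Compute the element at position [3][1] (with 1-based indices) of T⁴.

-2430

Characteristic polynomial: r^3 + 7r^2 - 6r - 72 = (r - 3)(r + 4)(r + 6), so the eigenvalues are -6, -4, 3.
r=3: eigenvector (1, 0, 2).
r=-4: eigenvector (0, 1, 0).
r=-6: eigenvector (0, -1, 1).
P = [[1, 0, 0], [0, 1, -1], [2, 0, 1]], D = diag(3, -4, -6), P⁻¹ = [[1, 0, 0], [-2, 1, 1], [-2, 0, 1]].
T⁴ = P·diag(81, 256, 1296)·P⁻¹ = [[81, 0, 0], [2080, 256, -1040], [-2430, 0, 1296]].
The requested entry is -2430.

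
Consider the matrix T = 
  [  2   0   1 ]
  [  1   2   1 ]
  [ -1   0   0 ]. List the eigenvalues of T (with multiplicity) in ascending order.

1, 1, 2

Characteristic polynomial: p(λ) = λ^3 - 4λ^2 + 5λ - 2 = (λ - 2)(λ - 1)^2.
Roots (with multiplicity): 1, 1, 2.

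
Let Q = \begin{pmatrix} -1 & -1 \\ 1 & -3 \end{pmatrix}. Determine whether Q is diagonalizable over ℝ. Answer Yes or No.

No

Characteristic polynomial: p(s) = s^2 + 4s + 4 = (s + 2)^2.
s = -2 has algebraic multiplicity 2; rank(Q + 2I) = 1, so geometric multiplicity = 1.
Geometric multiplicity < algebraic multiplicity, so Q is not diagonalizable.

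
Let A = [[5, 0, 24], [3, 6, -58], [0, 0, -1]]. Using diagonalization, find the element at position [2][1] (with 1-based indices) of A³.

Characteristic polynomial: μ^3 - 10μ^2 + 19μ + 30 = (μ - 6)(μ - 5)(μ + 1), so the eigenvalues are -1, 5, 6.
μ=5: eigenvector (1, -3, 0).
μ=6: eigenvector (0, 1, 0).
μ=-1: eigenvector (-4, 10, 1).
P = [[1, 0, -4], [-3, 1, 10], [0, 0, 1]], D = diag(5, 6, -1), P⁻¹ = [[1, 0, 4], [3, 1, 2], [0, 0, 1]].
A³ = P·diag(125, 216, -1)·P⁻¹ = [[125, 0, 504], [273, 216, -1078], [0, 0, -1]].
The requested entry is 273.

273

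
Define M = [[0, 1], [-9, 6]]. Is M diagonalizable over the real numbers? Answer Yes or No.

Characteristic polynomial: p(μ) = μ^2 - 6μ + 9 = (μ - 3)^2.
μ = 3 has algebraic multiplicity 2; rank(M − 3I) = 1, so geometric multiplicity = 1.
Geometric multiplicity < algebraic multiplicity, so M is not diagonalizable.

No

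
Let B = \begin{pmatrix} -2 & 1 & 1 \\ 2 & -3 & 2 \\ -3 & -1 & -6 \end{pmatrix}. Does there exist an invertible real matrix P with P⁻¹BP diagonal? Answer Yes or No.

Characteristic polynomial: p(μ) = μ^3 + 11μ^2 + 39μ + 45 = (μ + 3)^2(μ + 5).
μ = -3 has algebraic multiplicity 2; rank(B + 3I) = 2, so geometric multiplicity = 1.
Geometric multiplicity < algebraic multiplicity, so B is not diagonalizable.

No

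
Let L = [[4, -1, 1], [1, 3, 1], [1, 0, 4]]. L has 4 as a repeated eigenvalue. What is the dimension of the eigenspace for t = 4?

L − 4I = [[0, -1, 1], [1, -1, 1], [1, 0, 0]].
This matrix has rank 2, so its null space has dimension 3 − 2 = 1.

1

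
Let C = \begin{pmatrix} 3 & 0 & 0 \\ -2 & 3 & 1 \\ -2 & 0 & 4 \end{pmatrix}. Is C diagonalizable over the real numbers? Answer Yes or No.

Characteristic polynomial: p(λ) = λ^3 - 10λ^2 + 33λ - 36 = (λ - 4)(λ - 3)^2.
λ = 3 has algebraic multiplicity 2; rank(C − 3I) = 1, so geometric multiplicity = 2.
Every eigenvalue has geometric = algebraic multiplicity, so C is diagonalizable.

Yes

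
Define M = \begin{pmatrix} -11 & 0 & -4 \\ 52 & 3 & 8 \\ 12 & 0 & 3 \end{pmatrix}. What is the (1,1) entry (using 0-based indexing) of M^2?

Characteristic polynomial: λ^3 + 5λ^2 - 9λ - 45 = (λ - 3)(λ + 3)(λ + 5), so the eigenvalues are -5, -3, 3.
λ=-3: eigenvector (1, -6, -2).
λ=3: eigenvector (0, 1, 0).
λ=-5: eigenvector (2, -10, -3).
P = [[1, 0, 2], [-6, 1, -10], [-2, 0, -3]], D = diag(-3, 3, -5), P⁻¹ = [[-3, 0, -2], [2, 1, -2], [2, 0, 1]].
M² = P·diag(9, 9, 25)·P⁻¹ = [[73, 0, 32], [-320, 9, -160], [-96, 0, -39]].
The requested entry is 9.

9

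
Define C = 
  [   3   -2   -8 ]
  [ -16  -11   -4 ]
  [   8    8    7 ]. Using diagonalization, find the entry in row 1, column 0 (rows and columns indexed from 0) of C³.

-496

Characteristic polynomial: μ^3 + μ^2 - 25μ - 25 = (μ - 5)(μ + 1)(μ + 5), so the eigenvalues are -5, -1, 5.
μ=-5: eigenvector (-1, 4, -2).
μ=5: eigenvector (-1, 1, 0).
μ=-1: eigenvector (1, -2, 1).
P = [[-1, -1, 1], [4, 1, -2], [-2, 0, 1]], D = diag(-5, 5, -1), P⁻¹ = [[1, 1, 1], [0, 1, 2], [2, 2, 3]].
C³ = P·diag(-125, 125, -1)·P⁻¹ = [[123, -2, -128], [-496, -371, -244], [248, 248, 247]].
The requested entry is -496.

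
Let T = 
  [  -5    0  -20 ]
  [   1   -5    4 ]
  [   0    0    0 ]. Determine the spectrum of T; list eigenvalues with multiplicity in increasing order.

Characteristic polynomial: p(s) = s^3 + 10s^2 + 25s = s(s + 5)^2.
Roots (with multiplicity): -5, -5, 0.

-5, -5, 0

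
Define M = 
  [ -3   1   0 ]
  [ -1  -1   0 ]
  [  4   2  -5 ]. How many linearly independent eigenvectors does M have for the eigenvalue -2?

M + 2I = [[-1, 1, 0], [-1, 1, 0], [4, 2, -3]].
This matrix has rank 2, so its null space has dimension 3 − 2 = 1.

1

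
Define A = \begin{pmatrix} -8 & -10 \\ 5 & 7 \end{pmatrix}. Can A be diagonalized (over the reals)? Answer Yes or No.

Yes

Characteristic polynomial: p(s) = s^2 + s - 6 = (s - 2)(s + 3).
All 2 eigenvalues are distinct, so A is diagonalizable.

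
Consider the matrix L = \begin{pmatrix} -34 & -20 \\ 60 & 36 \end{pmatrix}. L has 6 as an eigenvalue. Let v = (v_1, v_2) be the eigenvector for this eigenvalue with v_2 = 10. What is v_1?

-5

L − 6I = [[-40, -20], [60, 30]].
Solving (L − 6I)v = 0 gives the eigenspace spanned by (-5, 10).
With v_2 = 10, v = (-5, 10), so v_1 = -5.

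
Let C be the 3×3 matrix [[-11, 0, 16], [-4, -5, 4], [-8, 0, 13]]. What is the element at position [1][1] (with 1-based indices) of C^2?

Characteristic polynomial: λ^3 + 3λ^2 - 25λ - 75 = (λ - 5)(λ + 3)(λ + 5), so the eigenvalues are -5, -3, 5.
λ=-3: eigenvector (2, -2, 1).
λ=-5: eigenvector (0, 1, 0).
λ=5: eigenvector (1, 0, 1).
P = [[2, 0, 1], [-2, 1, 0], [1, 0, 1]], D = diag(-3, -5, 5), P⁻¹ = [[1, 0, -1], [2, 1, -2], [-1, 0, 2]].
C² = P·diag(9, 25, 25)·P⁻¹ = [[-7, 0, 32], [32, 25, -32], [-16, 0, 41]].
The requested entry is -7.

-7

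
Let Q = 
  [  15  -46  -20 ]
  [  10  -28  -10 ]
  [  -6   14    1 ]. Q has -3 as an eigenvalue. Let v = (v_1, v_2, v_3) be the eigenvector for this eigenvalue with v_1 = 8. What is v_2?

4

Q + 3I = [[18, -46, -20], [10, -25, -10], [-6, 14, 4]].
Solving (Q + 3I)v = 0 gives the eigenspace spanned by (8, 4, -2).
With v_1 = 8, v = (8, 4, -2), so v_2 = 4.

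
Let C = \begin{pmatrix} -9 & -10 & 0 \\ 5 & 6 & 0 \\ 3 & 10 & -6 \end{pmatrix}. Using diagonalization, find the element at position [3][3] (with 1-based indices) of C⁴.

1296

Characteristic polynomial: t^3 + 9t^2 + 14t - 24 = (t - 1)(t + 4)(t + 6), so the eigenvalues are -6, -4, 1.
t=1: eigenvector (1, -1, -1).
t=-4: eigenvector (2, -1, -2).
t=-6: eigenvector (0, 0, 1).
P = [[1, 2, 0], [-1, -1, 0], [-1, -2, 1]], D = diag(1, -4, -6), P⁻¹ = [[-1, -2, 0], [1, 1, 0], [1, 0, 1]].
C⁴ = P·diag(1, 256, 1296)·P⁻¹ = [[511, 510, 0], [-255, -254, 0], [785, -510, 1296]].
The requested entry is 1296.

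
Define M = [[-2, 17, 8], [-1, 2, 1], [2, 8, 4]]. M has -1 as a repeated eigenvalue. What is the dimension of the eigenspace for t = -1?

M + 1I = [[-1, 17, 8], [-1, 3, 1], [2, 8, 5]].
This matrix has rank 2, so its null space has dimension 3 − 2 = 1.

1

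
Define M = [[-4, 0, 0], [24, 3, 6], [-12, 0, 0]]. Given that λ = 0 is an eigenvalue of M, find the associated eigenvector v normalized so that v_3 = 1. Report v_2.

M = [[-4, 0, 0], [24, 3, 6], [-12, 0, 0]].
Solving (M)v = 0 gives the eigenspace spanned by (0, -2, 1).
With v_3 = 1, v = (0, -2, 1), so v_2 = -2.

-2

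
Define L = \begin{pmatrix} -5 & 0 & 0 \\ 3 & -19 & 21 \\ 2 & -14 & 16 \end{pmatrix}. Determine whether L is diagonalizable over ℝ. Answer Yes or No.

Characteristic polynomial: p(s) = s^3 + 8s^2 + 5s - 50 = (s - 2)(s + 5)^2.
s = -5 has algebraic multiplicity 2; rank(L + 5I) = 2, so geometric multiplicity = 1.
Geometric multiplicity < algebraic multiplicity, so L is not diagonalizable.

No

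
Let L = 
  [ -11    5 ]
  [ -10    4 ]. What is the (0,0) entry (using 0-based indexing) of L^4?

2591

Characteristic polynomial: t^2 + 7t + 6 = (t + 1)(t + 6), so the eigenvalues are -6, -1.
t=-6: eigenvector (1, 1).
t=-1: eigenvector (-1, -2).
P = [[1, -1], [1, -2]], D = diag(-6, -1), P⁻¹ = [[2, -1], [1, -1]].
L⁴ = P·diag(1296, 1)·P⁻¹ = [[2591, -1295], [2590, -1294]].
The requested entry is 2591.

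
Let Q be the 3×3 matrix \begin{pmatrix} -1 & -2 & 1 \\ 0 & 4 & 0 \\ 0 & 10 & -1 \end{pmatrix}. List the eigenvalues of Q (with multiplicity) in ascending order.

-1, -1, 4

Characteristic polynomial: p(t) = t^3 - 2t^2 - 7t - 4 = (t - 4)(t + 1)^2.
Roots (with multiplicity): -1, -1, 4.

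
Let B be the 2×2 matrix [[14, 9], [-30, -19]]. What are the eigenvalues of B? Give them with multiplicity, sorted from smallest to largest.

-4, -1

Characteristic polynomial: p(μ) = μ^2 + 5μ + 4 = (μ + 1)(μ + 4).
Roots (with multiplicity): -4, -1.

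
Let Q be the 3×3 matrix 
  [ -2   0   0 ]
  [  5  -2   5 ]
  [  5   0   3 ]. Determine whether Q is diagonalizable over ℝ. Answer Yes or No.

Characteristic polynomial: p(μ) = μ^3 + μ^2 - 8μ - 12 = (μ - 3)(μ + 2)^2.
μ = -2 has algebraic multiplicity 2; rank(Q + 2I) = 1, so geometric multiplicity = 2.
Every eigenvalue has geometric = algebraic multiplicity, so Q is diagonalizable.

Yes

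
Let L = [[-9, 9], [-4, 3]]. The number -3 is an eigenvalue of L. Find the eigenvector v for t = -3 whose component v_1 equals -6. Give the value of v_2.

-4

L + 3I = [[-6, 9], [-4, 6]].
Solving (L + 3I)v = 0 gives the eigenspace spanned by (-6, -4).
With v_1 = -6, v = (-6, -4), so v_2 = -4.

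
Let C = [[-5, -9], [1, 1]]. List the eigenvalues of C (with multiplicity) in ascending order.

-2, -2

Characteristic polynomial: p(r) = r^2 + 4r + 4 = (r + 2)^2.
Roots (with multiplicity): -2, -2.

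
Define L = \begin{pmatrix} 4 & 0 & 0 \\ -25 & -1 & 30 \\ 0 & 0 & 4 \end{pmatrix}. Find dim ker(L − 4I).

L − 4I = [[0, 0, 0], [-25, -5, 30], [0, 0, 0]].
This matrix has rank 1, so its null space has dimension 3 − 1 = 2.

2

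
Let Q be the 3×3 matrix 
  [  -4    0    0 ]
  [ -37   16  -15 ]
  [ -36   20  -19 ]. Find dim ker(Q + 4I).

Q + 4I = [[0, 0, 0], [-37, 20, -15], [-36, 20, -15]].
This matrix has rank 2, so its null space has dimension 3 − 2 = 1.

1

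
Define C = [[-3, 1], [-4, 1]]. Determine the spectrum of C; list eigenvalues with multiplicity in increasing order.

-1, -1

Characteristic polynomial: p(r) = r^2 + 2r + 1 = (r + 1)^2.
Roots (with multiplicity): -1, -1.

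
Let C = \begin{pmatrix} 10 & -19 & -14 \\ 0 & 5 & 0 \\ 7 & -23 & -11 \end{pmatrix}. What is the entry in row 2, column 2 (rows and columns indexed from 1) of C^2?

25

Characteristic polynomial: r^3 - 4r^2 - 17r + 60 = (r - 5)(r - 3)(r + 4), so the eigenvalues are -4, 3, 5.
r=3: eigenvector (2, 0, 1).
r=5: eigenvector (1, 1, -1).
r=-4: eigenvector (-1, 0, -1).
P = [[2, 1, -1], [0, 1, 0], [1, -1, -1]], D = diag(3, 5, -4), P⁻¹ = [[1, -2, -1], [0, 1, 0], [1, -3, -2]].
C² = P·diag(9, 25, 16)·P⁻¹ = [[2, 37, 14], [0, 25, 0], [-7, 5, 23]].
The requested entry is 25.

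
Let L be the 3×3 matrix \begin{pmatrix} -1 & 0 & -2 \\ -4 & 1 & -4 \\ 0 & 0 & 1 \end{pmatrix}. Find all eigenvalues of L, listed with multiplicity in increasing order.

-1, 1, 1

Characteristic polynomial: p(s) = s^3 - s^2 - s + 1 = (s - 1)^2(s + 1).
Roots (with multiplicity): -1, 1, 1.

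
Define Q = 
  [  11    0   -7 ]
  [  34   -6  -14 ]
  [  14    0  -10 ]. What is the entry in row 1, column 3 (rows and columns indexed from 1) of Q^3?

Characteristic polynomial: λ^3 + 5λ^2 - 18λ - 72 = (λ - 4)(λ + 3)(λ + 6), so the eigenvalues are -6, -3, 4.
λ=4: eigenvector (1, 2, 1).
λ=-6: eigenvector (0, 1, 0).
λ=-3: eigenvector (1, 2, 2).
P = [[1, 0, 1], [2, 1, 2], [1, 0, 2]], D = diag(4, -6, -3), P⁻¹ = [[2, 0, -1], [-2, 1, 0], [-1, 0, 1]].
Q³ = P·diag(64, -216, -27)·P⁻¹ = [[155, 0, -91], [742, -216, -182], [182, 0, -118]].
The requested entry is -91.

-91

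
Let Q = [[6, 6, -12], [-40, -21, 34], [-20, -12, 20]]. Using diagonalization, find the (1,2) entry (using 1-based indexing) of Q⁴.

Characteristic polynomial: t^3 - 5t^2 - 18t + 72 = (t - 6)(t - 3)(t + 4), so the eigenvalues are -4, 3, 6.
t=3: eigenvector (-2, 9, 4).
t=6: eigenvector (1, -4, -2).
t=-4: eigenvector (0, 2, 1).
P = [[-2, 1, 0], [9, -4, 2], [4, -2, 1]], D = diag(3, 6, -4), P⁻¹ = [[0, 1, -2], [1, 2, -4], [2, 0, 1]].
Q⁴ = P·diag(81, 1296, 256)·P⁻¹ = [[1296, 2430, -4860], [-4160, -9639, 19790], [-2080, -4860, 9976]].
The requested entry is 2430.

2430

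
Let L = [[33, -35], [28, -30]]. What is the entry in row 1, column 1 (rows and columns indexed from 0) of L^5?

Characteristic polynomial: λ^2 - 3λ - 10 = (λ - 5)(λ + 2), so the eigenvalues are -2, 5.
λ=-2: eigenvector (1, 1).
λ=5: eigenvector (5, 4).
P = [[1, 5], [1, 4]], D = diag(-2, 5), P⁻¹ = [[-4, 5], [1, -1]].
L⁵ = P·diag(-32, 3125)·P⁻¹ = [[15753, -15785], [12628, -12660]].
The requested entry is -12660.

-12660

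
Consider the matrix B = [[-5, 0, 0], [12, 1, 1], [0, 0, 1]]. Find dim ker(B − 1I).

1

B − 1I = [[-6, 0, 0], [12, 0, 1], [0, 0, 0]].
This matrix has rank 2, so its null space has dimension 3 − 2 = 1.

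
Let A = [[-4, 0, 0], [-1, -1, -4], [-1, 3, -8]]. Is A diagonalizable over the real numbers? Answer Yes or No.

Yes

Characteristic polynomial: p(r) = r^3 + 13r^2 + 56r + 80 = (r + 4)^2(r + 5).
r = -4 has algebraic multiplicity 2; rank(A + 4I) = 1, so geometric multiplicity = 2.
Every eigenvalue has geometric = algebraic multiplicity, so A is diagonalizable.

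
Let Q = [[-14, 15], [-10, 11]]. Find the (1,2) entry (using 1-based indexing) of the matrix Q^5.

3075

Characteristic polynomial: λ^2 + 3λ - 4 = (λ - 1)(λ + 4), so the eigenvalues are -4, 1.
λ=1: eigenvector (1, 1).
λ=-4: eigenvector (-3, -2).
P = [[1, -3], [1, -2]], D = diag(1, -4), P⁻¹ = [[-2, 3], [-1, 1]].
Q⁵ = P·diag(1, -1024)·P⁻¹ = [[-3074, 3075], [-2050, 2051]].
The requested entry is 3075.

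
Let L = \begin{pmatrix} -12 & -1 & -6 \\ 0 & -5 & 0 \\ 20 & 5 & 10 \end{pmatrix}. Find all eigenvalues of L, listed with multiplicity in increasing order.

-5, -2, 0

Characteristic polynomial: p(s) = s^3 + 7s^2 + 10s = s(s + 2)(s + 5).
Roots (with multiplicity): -5, -2, 0.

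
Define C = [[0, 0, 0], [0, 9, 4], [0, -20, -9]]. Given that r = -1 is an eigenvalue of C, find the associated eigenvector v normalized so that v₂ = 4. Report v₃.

-10

C + 1I = [[1, 0, 0], [0, 10, 4], [0, -20, -8]].
Solving (C + 1I)v = 0 gives the eigenspace spanned by (0, 4, -10).
With v₂ = 4, v = (0, 4, -10), so v₃ = -10.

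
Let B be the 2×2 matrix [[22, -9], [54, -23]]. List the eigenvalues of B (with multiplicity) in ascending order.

Characteristic polynomial: p(s) = s^2 + s - 20 = (s - 4)(s + 5).
Roots (with multiplicity): -5, 4.

-5, 4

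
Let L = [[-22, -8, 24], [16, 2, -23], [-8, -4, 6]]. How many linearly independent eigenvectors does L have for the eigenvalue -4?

L + 4I = [[-18, -8, 24], [16, 6, -23], [-8, -4, 10]].
This matrix has rank 2, so its null space has dimension 3 − 2 = 1.

1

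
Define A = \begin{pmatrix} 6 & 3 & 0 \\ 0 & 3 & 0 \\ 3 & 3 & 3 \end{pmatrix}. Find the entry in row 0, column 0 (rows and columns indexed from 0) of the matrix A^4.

1296

Characteristic polynomial: λ^3 - 12λ^2 + 45λ - 54 = (λ - 6)(λ - 3)^2, so the eigenvalues are 3, 3, 6.
λ=6: eigenvector (1, 0, 1).
λ=3: eigenvector (-1, 1, -3).
λ=3: eigenvector (0, 0, 1).
P = [[1, -1, 0], [0, 1, 0], [1, -3, 1]], D = diag(6, 3, 3), P⁻¹ = [[1, 1, 0], [0, 1, 0], [-1, 2, 1]].
A⁴ = P·diag(1296, 81, 81)·P⁻¹ = [[1296, 1215, 0], [0, 81, 0], [1215, 1215, 81]].
The requested entry is 1296.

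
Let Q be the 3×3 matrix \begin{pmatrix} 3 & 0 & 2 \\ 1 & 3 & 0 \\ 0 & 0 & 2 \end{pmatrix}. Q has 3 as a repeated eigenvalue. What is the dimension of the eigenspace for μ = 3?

1

Q − 3I = [[0, 0, 2], [1, 0, 0], [0, 0, -1]].
This matrix has rank 2, so its null space has dimension 3 − 2 = 1.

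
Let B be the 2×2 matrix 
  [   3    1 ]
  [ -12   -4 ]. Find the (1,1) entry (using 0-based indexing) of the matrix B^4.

Characteristic polynomial: r^2 + r = r(r + 1), so the eigenvalues are -1, 0.
r=-1: eigenvector (-1, 4).
r=0: eigenvector (1, -3).
P = [[-1, 1], [4, -3]], D = diag(-1, 0), P⁻¹ = [[3, 1], [4, 1]].
B⁴ = P·diag(1, 0)·P⁻¹ = [[-3, -1], [12, 4]].
The requested entry is 4.

4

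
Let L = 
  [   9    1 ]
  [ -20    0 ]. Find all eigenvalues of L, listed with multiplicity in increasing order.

4, 5

Characteristic polynomial: p(λ) = λ^2 - 9λ + 20 = (λ - 5)(λ - 4).
Roots (with multiplicity): 4, 5.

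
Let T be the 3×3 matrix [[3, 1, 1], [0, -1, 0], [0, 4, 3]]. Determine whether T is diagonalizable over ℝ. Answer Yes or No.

Characteristic polynomial: p(λ) = λ^3 - 5λ^2 + 3λ + 9 = (λ - 3)^2(λ + 1).
λ = 3 has algebraic multiplicity 2; rank(T − 3I) = 2, so geometric multiplicity = 1.
Geometric multiplicity < algebraic multiplicity, so T is not diagonalizable.

No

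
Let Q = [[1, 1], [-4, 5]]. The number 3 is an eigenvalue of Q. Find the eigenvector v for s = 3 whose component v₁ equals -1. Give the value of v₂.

-2

Q − 3I = [[-2, 1], [-4, 2]].
Solving (Q − 3I)v = 0 gives the eigenspace spanned by (-1, -2).
With v₁ = -1, v = (-1, -2), so v₂ = -2.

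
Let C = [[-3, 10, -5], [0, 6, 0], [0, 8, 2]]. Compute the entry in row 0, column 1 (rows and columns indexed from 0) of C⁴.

-130

Characteristic polynomial: λ^3 - 5λ^2 - 12λ + 36 = (λ - 6)(λ - 2)(λ + 3), so the eigenvalues are -3, 2, 6.
λ=6: eigenvector (0, 1, 2).
λ=-3: eigenvector (1, 0, 0).
λ=2: eigenvector (-1, 0, 1).
P = [[0, 1, -1], [1, 0, 0], [2, 0, 1]], D = diag(6, -3, 2), P⁻¹ = [[0, 1, 0], [1, -2, 1], [0, -2, 1]].
C⁴ = P·diag(1296, 81, 16)·P⁻¹ = [[81, -130, 65], [0, 1296, 0], [0, 2560, 16]].
The requested entry is -130.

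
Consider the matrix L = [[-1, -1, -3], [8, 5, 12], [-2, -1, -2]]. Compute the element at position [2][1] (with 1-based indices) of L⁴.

Characteristic polynomial: r^3 - 2r^2 + r = r(r - 1)^2, so the eigenvalues are 0, 1, 1.
r=1: eigenvector (1, -2, 0).
r=1: eigenvector (1, 1, -1).
r=0: eigenvector (1, -4, 1).
P = [[1, 1, 1], [-2, 1, -4], [0, -1, 1]], D = diag(1, 1, 0), P⁻¹ = [[-3, -2, -5], [2, 1, 2], [2, 1, 3]].
L⁴ = P·diag(1, 1, 0)·P⁻¹ = [[-1, -1, -3], [8, 5, 12], [-2, -1, -2]].
The requested entry is 8.

8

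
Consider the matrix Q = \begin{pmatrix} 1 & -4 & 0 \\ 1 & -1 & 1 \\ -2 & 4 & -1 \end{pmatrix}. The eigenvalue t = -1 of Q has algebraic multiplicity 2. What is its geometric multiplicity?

1

Q + 1I = [[2, -4, 0], [1, 0, 1], [-2, 4, 0]].
This matrix has rank 2, so its null space has dimension 3 − 2 = 1.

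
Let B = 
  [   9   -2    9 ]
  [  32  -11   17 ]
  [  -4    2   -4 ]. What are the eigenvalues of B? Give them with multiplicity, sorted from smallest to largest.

-6, -5, 5

Characteristic polynomial: p(μ) = μ^3 + 6μ^2 - 25μ - 150 = (μ - 5)(μ + 5)(μ + 6).
Roots (with multiplicity): -6, -5, 5.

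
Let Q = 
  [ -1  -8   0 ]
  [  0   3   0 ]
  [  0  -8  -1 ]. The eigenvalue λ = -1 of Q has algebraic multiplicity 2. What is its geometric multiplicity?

2

Q + 1I = [[0, -8, 0], [0, 4, 0], [0, -8, 0]].
This matrix has rank 1, so its null space has dimension 3 − 1 = 2.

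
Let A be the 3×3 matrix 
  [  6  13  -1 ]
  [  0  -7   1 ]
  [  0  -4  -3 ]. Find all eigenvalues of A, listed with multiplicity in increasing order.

-5, -5, 6

Characteristic polynomial: p(s) = s^3 + 4s^2 - 35s - 150 = (s - 6)(s + 5)^2.
Roots (with multiplicity): -5, -5, 6.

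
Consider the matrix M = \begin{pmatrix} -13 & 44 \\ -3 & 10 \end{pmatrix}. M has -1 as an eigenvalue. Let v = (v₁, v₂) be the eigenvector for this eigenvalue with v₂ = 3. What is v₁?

M + 1I = [[-12, 44], [-3, 11]].
Solving (M + 1I)v = 0 gives the eigenspace spanned by (11, 3).
With v₂ = 3, v = (11, 3), so v₁ = 11.

11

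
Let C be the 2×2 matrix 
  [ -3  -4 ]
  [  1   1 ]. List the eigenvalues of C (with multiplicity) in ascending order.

-1, -1

Characteristic polynomial: p(μ) = μ^2 + 2μ + 1 = (μ + 1)^2.
Roots (with multiplicity): -1, -1.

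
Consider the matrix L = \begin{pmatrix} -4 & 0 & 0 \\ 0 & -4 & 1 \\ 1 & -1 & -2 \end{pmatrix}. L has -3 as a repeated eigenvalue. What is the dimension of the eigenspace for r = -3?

L + 3I = [[-1, 0, 0], [0, -1, 1], [1, -1, 1]].
This matrix has rank 2, so its null space has dimension 3 − 2 = 1.

1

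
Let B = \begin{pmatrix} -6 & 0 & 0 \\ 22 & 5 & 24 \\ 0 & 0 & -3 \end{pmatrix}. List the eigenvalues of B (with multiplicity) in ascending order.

Characteristic polynomial: p(t) = t^3 + 4t^2 - 27t - 90 = (t - 5)(t + 3)(t + 6).
Roots (with multiplicity): -6, -3, 5.

-6, -3, 5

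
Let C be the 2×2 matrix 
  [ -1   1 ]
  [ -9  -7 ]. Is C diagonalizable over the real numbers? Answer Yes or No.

Characteristic polynomial: p(t) = t^2 + 8t + 16 = (t + 4)^2.
t = -4 has algebraic multiplicity 2; rank(C + 4I) = 1, so geometric multiplicity = 1.
Geometric multiplicity < algebraic multiplicity, so C is not diagonalizable.

No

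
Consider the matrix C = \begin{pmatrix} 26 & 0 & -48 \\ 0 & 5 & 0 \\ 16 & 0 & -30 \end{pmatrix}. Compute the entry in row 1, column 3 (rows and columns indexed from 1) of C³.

Characteristic polynomial: t^3 - t^2 - 32t + 60 = (t - 5)(t - 2)(t + 6), so the eigenvalues are -6, 2, 5.
t=-6: eigenvector (-3, 0, -2).
t=5: eigenvector (0, 1, 0).
t=2: eigenvector (2, 0, 1).
P = [[-3, 0, 2], [0, 1, 0], [-2, 0, 1]], D = diag(-6, 5, 2), P⁻¹ = [[1, 0, -2], [0, 1, 0], [2, 0, -3]].
C³ = P·diag(-216, 125, 8)·P⁻¹ = [[680, 0, -1344], [0, 125, 0], [448, 0, -888]].
The requested entry is -1344.

-1344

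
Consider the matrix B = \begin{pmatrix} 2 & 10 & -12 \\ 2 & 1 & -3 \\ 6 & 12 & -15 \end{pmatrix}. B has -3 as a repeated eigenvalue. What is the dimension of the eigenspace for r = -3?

1

B + 3I = [[5, 10, -12], [2, 4, -3], [6, 12, -12]].
This matrix has rank 2, so its null space has dimension 3 − 2 = 1.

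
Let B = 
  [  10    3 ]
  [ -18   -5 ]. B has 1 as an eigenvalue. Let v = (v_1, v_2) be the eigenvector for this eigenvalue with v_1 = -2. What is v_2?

6

B − 1I = [[9, 3], [-18, -6]].
Solving (B − 1I)v = 0 gives the eigenspace spanned by (-2, 6).
With v_1 = -2, v = (-2, 6), so v_2 = 6.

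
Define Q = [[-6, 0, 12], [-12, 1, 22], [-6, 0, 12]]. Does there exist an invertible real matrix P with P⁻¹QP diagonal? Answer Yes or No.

Yes

Characteristic polynomial: p(μ) = μ^3 - 7μ^2 + 6μ = μ(μ - 6)(μ - 1).
All 3 eigenvalues are distinct, so Q is diagonalizable.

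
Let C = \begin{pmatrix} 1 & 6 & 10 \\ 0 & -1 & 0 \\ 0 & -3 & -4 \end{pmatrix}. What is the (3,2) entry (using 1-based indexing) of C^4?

255

Characteristic polynomial: λ^3 + 4λ^2 - λ - 4 = (λ - 1)(λ + 1)(λ + 4), so the eigenvalues are -4, -1, 1.
λ=1: eigenvector (1, 0, 0).
λ=-1: eigenvector (2, 1, -1).
λ=-4: eigenvector (-2, 0, 1).
P = [[1, 2, -2], [0, 1, 0], [0, -1, 1]], D = diag(1, -1, -4), P⁻¹ = [[1, 0, 2], [0, 1, 0], [0, 1, 1]].
C⁴ = P·diag(1, 1, 256)·P⁻¹ = [[1, -510, -510], [0, 1, 0], [0, 255, 256]].
The requested entry is 255.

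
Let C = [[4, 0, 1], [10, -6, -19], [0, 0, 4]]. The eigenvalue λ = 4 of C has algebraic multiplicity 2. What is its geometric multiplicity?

1

C − 4I = [[0, 0, 1], [10, -10, -19], [0, 0, 0]].
This matrix has rank 2, so its null space has dimension 3 − 2 = 1.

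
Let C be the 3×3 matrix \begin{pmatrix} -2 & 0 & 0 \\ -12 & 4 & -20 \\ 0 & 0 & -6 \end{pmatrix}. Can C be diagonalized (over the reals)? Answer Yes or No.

Yes

Characteristic polynomial: p(μ) = μ^3 + 4μ^2 - 20μ - 48 = (μ - 4)(μ + 2)(μ + 6).
All 3 eigenvalues are distinct, so C is diagonalizable.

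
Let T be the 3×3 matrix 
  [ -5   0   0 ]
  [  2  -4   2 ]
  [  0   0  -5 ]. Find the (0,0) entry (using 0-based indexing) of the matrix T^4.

625

Characteristic polynomial: μ^3 + 14μ^2 + 65μ + 100 = (μ + 4)(μ + 5)^2, so the eigenvalues are -5, -5, -4.
μ=-5: eigenvector (2, -2, -1).
μ=-4: eigenvector (0, 1, 0).
μ=-5: eigenvector (-1, 0, 1).
P = [[2, 0, -1], [-2, 1, 0], [-1, 0, 1]], D = diag(-5, -4, -5), P⁻¹ = [[1, 0, 1], [2, 1, 2], [1, 0, 2]].
T⁴ = P·diag(625, 256, 625)·P⁻¹ = [[625, 0, 0], [-738, 256, -738], [0, 0, 625]].
The requested entry is 625.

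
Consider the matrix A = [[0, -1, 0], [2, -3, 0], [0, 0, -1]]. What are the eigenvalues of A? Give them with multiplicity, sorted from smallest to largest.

-2, -1, -1

Characteristic polynomial: p(t) = t^3 + 4t^2 + 5t + 2 = (t + 1)^2(t + 2).
Roots (with multiplicity): -2, -1, -1.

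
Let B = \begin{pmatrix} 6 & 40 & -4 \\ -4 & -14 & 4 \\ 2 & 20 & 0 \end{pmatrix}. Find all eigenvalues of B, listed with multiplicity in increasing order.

-6, -4, 2

Characteristic polynomial: p(λ) = λ^3 + 8λ^2 + 4λ - 48 = (λ - 2)(λ + 4)(λ + 6).
Roots (with multiplicity): -6, -4, 2.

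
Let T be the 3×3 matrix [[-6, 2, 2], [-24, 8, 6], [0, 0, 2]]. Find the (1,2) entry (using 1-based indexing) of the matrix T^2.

Characteristic polynomial: r^3 - 4r^2 + 4r = r(r - 2)^2, so the eigenvalues are 0, 2, 2.
r=0: eigenvector (1, 3, 0).
r=2: eigenvector (1, 4, 0).
r=2: eigenvector (0, -1, 1).
P = [[1, 1, 0], [3, 4, -1], [0, 0, 1]], D = diag(0, 2, 2), P⁻¹ = [[4, -1, -1], [-3, 1, 1], [0, 0, 1]].
T² = P·diag(0, 4, 4)·P⁻¹ = [[-12, 4, 4], [-48, 16, 12], [0, 0, 4]].
The requested entry is 4.

4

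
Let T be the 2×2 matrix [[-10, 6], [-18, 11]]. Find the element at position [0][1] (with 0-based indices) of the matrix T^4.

Characteristic polynomial: s^2 - s - 2 = (s - 2)(s + 1), so the eigenvalues are -1, 2.
s=2: eigenvector (1, 2).
s=-1: eigenvector (-2, -3).
P = [[1, -2], [2, -3]], D = diag(2, -1), P⁻¹ = [[-3, 2], [-2, 1]].
T⁴ = P·diag(16, 1)·P⁻¹ = [[-44, 30], [-90, 61]].
The requested entry is 30.

30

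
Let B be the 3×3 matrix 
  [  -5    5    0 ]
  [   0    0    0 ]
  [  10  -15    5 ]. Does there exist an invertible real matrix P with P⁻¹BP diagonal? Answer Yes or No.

Characteristic polynomial: p(μ) = μ^3 - 25μ = μ(μ - 5)(μ + 5).
All 3 eigenvalues are distinct, so B is diagonalizable.

Yes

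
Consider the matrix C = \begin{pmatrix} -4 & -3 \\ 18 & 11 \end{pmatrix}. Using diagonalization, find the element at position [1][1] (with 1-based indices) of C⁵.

-6154

Characteristic polynomial: r^2 - 7r + 10 = (r - 5)(r - 2), so the eigenvalues are 2, 5.
r=2: eigenvector (1, -2).
r=5: eigenvector (-1, 3).
P = [[1, -1], [-2, 3]], D = diag(2, 5), P⁻¹ = [[3, 1], [2, 1]].
C⁵ = P·diag(32, 3125)·P⁻¹ = [[-6154, -3093], [18558, 9311]].
The requested entry is -6154.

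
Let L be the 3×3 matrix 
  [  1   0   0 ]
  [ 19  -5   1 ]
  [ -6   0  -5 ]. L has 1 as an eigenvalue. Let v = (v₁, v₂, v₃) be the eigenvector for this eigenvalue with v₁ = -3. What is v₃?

3

L − 1I = [[0, 0, 0], [19, -6, 1], [-6, 0, -6]].
Solving (L − 1I)v = 0 gives the eigenspace spanned by (-3, -9, 3).
With v₁ = -3, v = (-3, -9, 3), so v₃ = 3.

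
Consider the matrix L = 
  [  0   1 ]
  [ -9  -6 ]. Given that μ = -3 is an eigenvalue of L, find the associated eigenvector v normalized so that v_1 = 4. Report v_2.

L + 3I = [[3, 1], [-9, -3]].
Solving (L + 3I)v = 0 gives the eigenspace spanned by (4, -12).
With v_1 = 4, v = (4, -12), so v_2 = -12.

-12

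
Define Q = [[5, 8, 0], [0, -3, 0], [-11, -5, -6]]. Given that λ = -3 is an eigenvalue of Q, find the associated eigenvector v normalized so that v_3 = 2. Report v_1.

-1

Q + 3I = [[8, 8, 0], [0, 0, 0], [-11, -5, -3]].
Solving (Q + 3I)v = 0 gives the eigenspace spanned by (-1, 1, 2).
With v_3 = 2, v = (-1, 1, 2), so v_1 = -1.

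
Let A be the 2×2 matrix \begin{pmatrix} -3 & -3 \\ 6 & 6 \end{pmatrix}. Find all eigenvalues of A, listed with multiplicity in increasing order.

0, 3

Characteristic polynomial: p(λ) = λ^2 - 3λ = λ(λ - 3).
Roots (with multiplicity): 0, 3.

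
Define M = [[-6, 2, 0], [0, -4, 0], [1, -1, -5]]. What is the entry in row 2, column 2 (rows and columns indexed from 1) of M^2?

Characteristic polynomial: r^3 + 15r^2 + 74r + 120 = (r + 4)(r + 5)(r + 6), so the eigenvalues are -6, -5, -4.
r=-4: eigenvector (1, 1, 0).
r=-6: eigenvector (1, 0, -1).
r=-5: eigenvector (0, 0, 1).
P = [[1, 1, 0], [1, 0, 0], [0, -1, 1]], D = diag(-4, -6, -5), P⁻¹ = [[0, 1, 0], [1, -1, 0], [1, -1, 1]].
M² = P·diag(16, 36, 25)·P⁻¹ = [[36, -20, 0], [0, 16, 0], [-11, 11, 25]].
The requested entry is 16.

16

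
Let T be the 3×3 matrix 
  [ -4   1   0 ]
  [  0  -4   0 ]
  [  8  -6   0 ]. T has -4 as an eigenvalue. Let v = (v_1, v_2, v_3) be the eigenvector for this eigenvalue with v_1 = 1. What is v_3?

T + 4I = [[0, 1, 0], [0, 0, 0], [8, -6, 4]].
Solving (T + 4I)v = 0 gives the eigenspace spanned by (1, 0, -2).
With v_1 = 1, v = (1, 0, -2), so v_3 = -2.

-2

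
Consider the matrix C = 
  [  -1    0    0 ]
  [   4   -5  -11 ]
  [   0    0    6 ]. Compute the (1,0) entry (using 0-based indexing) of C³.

Characteristic polynomial: μ^3 - 31μ - 30 = (μ - 6)(μ + 1)(μ + 5), so the eigenvalues are -5, -1, 6.
μ=6: eigenvector (0, -1, 1).
μ=-5: eigenvector (0, 1, 0).
μ=-1: eigenvector (1, 1, 0).
P = [[0, 0, 1], [-1, 1, 1], [1, 0, 0]], D = diag(6, -5, -1), P⁻¹ = [[0, 0, 1], [-1, 1, 1], [1, 0, 0]].
C³ = P·diag(216, -125, -1)·P⁻¹ = [[-1, 0, 0], [124, -125, -341], [0, 0, 216]].
The requested entry is 124.

124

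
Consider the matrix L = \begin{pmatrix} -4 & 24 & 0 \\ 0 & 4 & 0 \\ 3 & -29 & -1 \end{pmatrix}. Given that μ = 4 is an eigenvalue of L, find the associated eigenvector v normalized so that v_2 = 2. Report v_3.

-8

L − 4I = [[-8, 24, 0], [0, 0, 0], [3, -29, -5]].
Solving (L − 4I)v = 0 gives the eigenspace spanned by (6, 2, -8).
With v_2 = 2, v = (6, 2, -8), so v_3 = -8.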